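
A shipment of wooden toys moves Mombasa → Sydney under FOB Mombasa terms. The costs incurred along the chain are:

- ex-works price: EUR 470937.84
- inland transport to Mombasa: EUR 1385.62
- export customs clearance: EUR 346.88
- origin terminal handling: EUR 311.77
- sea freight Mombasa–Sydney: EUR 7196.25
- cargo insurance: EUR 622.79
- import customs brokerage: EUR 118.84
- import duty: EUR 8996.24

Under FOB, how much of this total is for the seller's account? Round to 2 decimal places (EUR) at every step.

Seller's account: EUR 472982.11

FOB: the seller bears costs until goods are on board at the origin port; the buyer bears freight, insurance and all costs thereafter.
Seller's account: goods 470937.84 + inland to port 1385.62 + export clearance 346.88 + origin terminal 311.77 = 472982.11
Buyer's account: freight 7196.25 + insurance 622.79 + brokerage 118.84 + duty 8996.24 = 16934.12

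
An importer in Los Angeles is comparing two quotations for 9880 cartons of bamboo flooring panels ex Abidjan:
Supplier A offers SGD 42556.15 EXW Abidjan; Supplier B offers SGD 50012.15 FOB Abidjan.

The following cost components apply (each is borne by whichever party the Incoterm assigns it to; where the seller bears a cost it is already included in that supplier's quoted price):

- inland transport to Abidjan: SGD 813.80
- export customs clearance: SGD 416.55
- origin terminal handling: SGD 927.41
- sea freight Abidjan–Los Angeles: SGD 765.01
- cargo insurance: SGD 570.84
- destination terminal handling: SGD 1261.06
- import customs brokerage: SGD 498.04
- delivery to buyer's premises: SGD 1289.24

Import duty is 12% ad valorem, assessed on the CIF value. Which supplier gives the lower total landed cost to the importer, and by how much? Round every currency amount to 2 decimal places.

Supplier A (EXW):
CIF value = EXW price + inland to port + export clearance + origin terminal + freight + insurance = 42556.15 + 813.80 + 416.55 + 927.41 + 765.01 + 570.84 = 46049.76
Import duty = 46049.76 × 12% = 5525.97
Buyer bears (A): 813.80 + 416.55 + 927.41 + 765.01 + 570.84 + 1261.06 + 498.04 + 1289.24 = 6541.95
Landed cost (A) = invoice 42556.15 + 6541.95 + duty 5525.97 = 54624.07
Supplier B (FOB):
CIF value = FOB price + freight + insurance = 50012.15 + 765.01 + 570.84 = 51348.00
Import duty = 51348.00 × 12% = 6161.76
Buyer bears (B): 765.01 + 570.84 + 1261.06 + 498.04 + 1289.24 = 4384.19
Landed cost (B) = invoice 50012.15 + 4384.19 + duty 6161.76 = 60558.10
Difference = |54624.07 − 60558.10| = 5934.03

Supplier A is cheaper by SGD 5934.03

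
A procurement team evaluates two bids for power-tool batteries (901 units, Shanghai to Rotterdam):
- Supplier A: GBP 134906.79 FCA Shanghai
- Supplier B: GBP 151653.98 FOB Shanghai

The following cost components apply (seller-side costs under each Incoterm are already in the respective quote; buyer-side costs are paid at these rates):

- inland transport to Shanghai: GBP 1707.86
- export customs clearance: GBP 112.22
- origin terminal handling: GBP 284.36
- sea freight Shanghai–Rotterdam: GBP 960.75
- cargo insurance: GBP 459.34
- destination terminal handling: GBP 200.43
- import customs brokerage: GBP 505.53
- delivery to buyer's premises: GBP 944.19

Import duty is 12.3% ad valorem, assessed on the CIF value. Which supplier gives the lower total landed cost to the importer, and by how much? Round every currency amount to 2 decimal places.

Supplier A (FCA):
CIF value = FCA price + origin terminal + freight + insurance = 134906.79 + 284.36 + 960.75 + 459.34 = 136611.24
Import duty = 136611.24 × 12.3% = 16803.18
Buyer bears (A): 284.36 + 960.75 + 459.34 + 200.43 + 505.53 + 944.19 = 3354.60
Landed cost (A) = invoice 134906.79 + 3354.60 + duty 16803.18 = 155064.57
Supplier B (FOB):
CIF value = FOB price + freight + insurance = 151653.98 + 960.75 + 459.34 = 153074.07
Import duty = 153074.07 × 12.3% = 18828.11
Buyer bears (B): 960.75 + 459.34 + 200.43 + 505.53 + 944.19 = 3070.24
Landed cost (B) = invoice 151653.98 + 3070.24 + duty 18828.11 = 173552.33
Difference = |155064.57 − 173552.33| = 18487.76

Supplier A is cheaper by GBP 18487.76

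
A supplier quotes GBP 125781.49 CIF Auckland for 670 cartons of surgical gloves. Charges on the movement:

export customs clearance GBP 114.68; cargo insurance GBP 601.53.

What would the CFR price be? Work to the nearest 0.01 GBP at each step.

Not relevant to the conversion: export clearance — on the seller under both CIF and CFR; already in the CIF price and stays in the CFR price.
From CIF to CFR, the seller no longer bears: insurance.
CFR price = 125781.49 − 601.53 = 125179.96

CFR price: GBP 125179.96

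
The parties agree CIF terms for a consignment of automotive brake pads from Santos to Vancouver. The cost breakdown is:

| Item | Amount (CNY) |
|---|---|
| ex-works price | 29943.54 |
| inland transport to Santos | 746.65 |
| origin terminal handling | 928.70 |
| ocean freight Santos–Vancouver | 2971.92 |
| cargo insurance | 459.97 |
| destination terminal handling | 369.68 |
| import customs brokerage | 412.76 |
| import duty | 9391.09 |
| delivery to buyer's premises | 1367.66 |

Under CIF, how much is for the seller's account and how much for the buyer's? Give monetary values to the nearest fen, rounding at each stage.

Seller: CNY 35050.78; buyer: CNY 11541.19

CIF: the seller pays costs through ocean freight and marine insurance to the destination port.
Seller's account: goods 29943.54 + inland to port 746.65 + origin terminal 928.70 + freight 2971.92 + insurance 459.97 = 35050.78
Buyer's account: destination terminal 369.68 + brokerage 412.76 + duty 9391.09 + delivery 1367.66 = 11541.19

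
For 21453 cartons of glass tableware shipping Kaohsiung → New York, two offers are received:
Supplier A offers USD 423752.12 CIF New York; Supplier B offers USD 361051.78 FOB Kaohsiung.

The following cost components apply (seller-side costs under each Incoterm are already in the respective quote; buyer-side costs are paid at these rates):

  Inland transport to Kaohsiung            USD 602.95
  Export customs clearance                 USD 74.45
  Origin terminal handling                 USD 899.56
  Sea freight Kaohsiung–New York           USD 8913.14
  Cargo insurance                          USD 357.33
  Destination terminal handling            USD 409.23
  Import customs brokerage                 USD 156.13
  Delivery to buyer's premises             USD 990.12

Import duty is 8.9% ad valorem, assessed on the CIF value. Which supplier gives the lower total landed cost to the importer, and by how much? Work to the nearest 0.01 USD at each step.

Supplier A (CIF):
The CIF price already equals the CIF value: 423752.12
Import duty = 423752.12 × 8.9% = 37713.94
Buyer bears (A): 409.23 + 156.13 + 990.12 = 1555.48
Landed cost (A) = invoice 423752.12 + 1555.48 + duty 37713.94 = 463021.54
Supplier B (FOB):
CIF value = FOB price + freight + insurance = 361051.78 + 8913.14 + 357.33 = 370322.25
Import duty = 370322.25 × 8.9% = 32958.68
Buyer bears (B): 8913.14 + 357.33 + 409.23 + 156.13 + 990.12 = 10825.95
Landed cost (B) = invoice 361051.78 + 10825.95 + duty 32958.68 = 404836.41
Difference = |463021.54 − 404836.41| = 58185.13

Supplier B is cheaper by USD 58185.13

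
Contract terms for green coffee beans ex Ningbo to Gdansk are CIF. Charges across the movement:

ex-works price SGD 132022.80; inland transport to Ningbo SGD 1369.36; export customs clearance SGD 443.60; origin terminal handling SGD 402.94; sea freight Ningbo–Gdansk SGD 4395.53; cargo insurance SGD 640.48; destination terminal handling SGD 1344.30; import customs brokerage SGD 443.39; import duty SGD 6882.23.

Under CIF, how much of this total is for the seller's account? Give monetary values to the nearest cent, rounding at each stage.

Seller's account: SGD 139274.71

CIF: the seller pays costs through ocean freight and marine insurance to the destination port.
Seller's account: goods 132022.80 + inland to port 1369.36 + export clearance 443.60 + origin terminal 402.94 + freight 4395.53 + insurance 640.48 = 139274.71
Buyer's account: destination terminal 1344.30 + brokerage 443.39 + duty 6882.23 = 8669.92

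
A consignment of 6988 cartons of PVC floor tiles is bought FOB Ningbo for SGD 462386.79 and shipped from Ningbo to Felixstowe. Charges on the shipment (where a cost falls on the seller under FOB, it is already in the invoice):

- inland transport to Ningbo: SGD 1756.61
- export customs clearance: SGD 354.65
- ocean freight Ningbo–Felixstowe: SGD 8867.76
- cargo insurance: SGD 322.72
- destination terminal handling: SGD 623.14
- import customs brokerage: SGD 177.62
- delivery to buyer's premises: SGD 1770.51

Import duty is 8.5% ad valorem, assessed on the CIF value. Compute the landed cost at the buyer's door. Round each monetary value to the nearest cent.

Total landed cost: SGD 514232.61

FOB: the seller bears costs until goods are on board at the origin port; the buyer bears freight, insurance and all costs thereafter.
Already in the invoice (seller's account under FOB): inland to port, export clearance — exclude.
CIF value = FOB price + freight + insurance = 462386.79 + 8867.76 + 322.72 = 471577.27
Import duty = 471577.27 × 8.5% = 40084.07
Buyer bears: freight 8867.76 + insurance 322.72 + destination terminal 623.14 + brokerage 177.62 + delivery 1770.51 + duty 40084.07 = 51845.82
Landed cost = invoice 462386.79 + 51845.82 = 514232.61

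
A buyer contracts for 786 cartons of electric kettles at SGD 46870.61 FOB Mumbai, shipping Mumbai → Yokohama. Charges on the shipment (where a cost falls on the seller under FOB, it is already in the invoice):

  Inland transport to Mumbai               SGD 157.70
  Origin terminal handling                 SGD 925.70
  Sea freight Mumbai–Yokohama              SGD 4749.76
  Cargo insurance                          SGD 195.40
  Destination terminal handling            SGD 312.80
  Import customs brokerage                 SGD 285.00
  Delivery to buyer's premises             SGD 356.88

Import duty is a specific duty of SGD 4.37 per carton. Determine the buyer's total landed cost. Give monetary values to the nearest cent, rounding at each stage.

Total landed cost: SGD 56205.27

FOB: the seller bears costs until goods are on board at the origin port; the buyer bears freight, insurance and all costs thereafter.
Already in the invoice (seller's account under FOB): inland to port, origin terminal — exclude.
CIF value = FOB price + freight + insurance = 46870.61 + 4749.76 + 195.40 = 51815.77
Import duty = 786 × 4.37 = 3434.82
Buyer bears: freight 4749.76 + insurance 195.40 + destination terminal 312.80 + brokerage 285.00 + delivery 356.88 + duty 3434.82 = 9334.66
Landed cost = invoice 46870.61 + 9334.66 = 56205.27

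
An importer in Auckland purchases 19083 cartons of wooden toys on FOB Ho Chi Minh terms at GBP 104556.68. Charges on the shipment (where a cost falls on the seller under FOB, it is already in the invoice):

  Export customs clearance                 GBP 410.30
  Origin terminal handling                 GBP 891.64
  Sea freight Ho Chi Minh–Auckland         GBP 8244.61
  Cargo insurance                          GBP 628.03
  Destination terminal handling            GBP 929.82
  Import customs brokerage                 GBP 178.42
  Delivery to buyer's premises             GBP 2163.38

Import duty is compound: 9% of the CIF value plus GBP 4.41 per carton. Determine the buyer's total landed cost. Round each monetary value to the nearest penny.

Total landed cost: GBP 211065.61

FOB: the seller bears costs until goods are on board at the origin port; the buyer bears freight, insurance and all costs thereafter.
Already in the invoice (seller's account under FOB): export clearance, origin terminal — exclude.
CIF value = FOB price + freight + insurance = 104556.68 + 8244.61 + 628.03 = 113429.32
Ad valorem component: 113429.32 × 9% = 10208.64
Specific component: 19083 × 4.41 = 84156.03
Import duty = 10208.64 + 84156.03 = 94364.67
Buyer bears: freight 8244.61 + insurance 628.03 + destination terminal 929.82 + brokerage 178.42 + delivery 2163.38 + duty 94364.67 = 106508.93
Landed cost = invoice 104556.68 + 106508.93 = 211065.61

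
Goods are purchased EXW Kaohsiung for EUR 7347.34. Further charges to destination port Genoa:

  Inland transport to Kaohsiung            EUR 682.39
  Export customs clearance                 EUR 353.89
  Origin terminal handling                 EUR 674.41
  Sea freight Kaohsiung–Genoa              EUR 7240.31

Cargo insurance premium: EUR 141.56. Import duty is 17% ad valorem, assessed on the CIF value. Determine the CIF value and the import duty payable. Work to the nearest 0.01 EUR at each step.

CIF = EXW price + pre-shipment costs + freight + insurance
CIF = 7347.34 + 682.39 + 353.89 + 674.41 + 7240.31 + 141.56 = 16439.90
Import duty = 16439.90 × 17% = 2794.78

CIF value: EUR 16439.90; import duty: EUR 2794.78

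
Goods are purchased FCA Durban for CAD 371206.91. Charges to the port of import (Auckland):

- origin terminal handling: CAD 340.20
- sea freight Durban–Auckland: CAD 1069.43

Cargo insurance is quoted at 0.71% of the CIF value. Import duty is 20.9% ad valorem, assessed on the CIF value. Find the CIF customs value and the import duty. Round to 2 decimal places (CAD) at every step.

Let C be the CIF value. C = FCA price + pre-shipment costs + freight + 0.71% × C
C − 0.71% × C = 371206.91 + 340.20 + 1069.43
0.9929 × C = 372616.54
C = 372616.54 / 0.9929 = 375281.04
Insurance premium = 0.71% × 375281.04 = 2664.50
Import duty = 375281.04 × 20.9% = 78433.74

CIF value: CAD 375281.04; import duty: CAD 78433.74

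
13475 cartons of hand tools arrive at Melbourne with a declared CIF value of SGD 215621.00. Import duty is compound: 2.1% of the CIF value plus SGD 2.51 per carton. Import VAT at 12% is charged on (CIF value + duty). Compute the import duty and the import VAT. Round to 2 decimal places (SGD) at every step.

Ad valorem component: 215621.00 × 2.1% = 4528.04
Specific component: 13475 × 2.51 = 33822.25
Import duty = 4528.04 + 33822.25 = 38350.29
VAT base = CIF + duty = 215621.00 + 38350.29 = 253971.29
Import VAT = 253971.29 × 12% = 30476.55

Import duty: SGD 38350.29; import VAT: SGD 30476.55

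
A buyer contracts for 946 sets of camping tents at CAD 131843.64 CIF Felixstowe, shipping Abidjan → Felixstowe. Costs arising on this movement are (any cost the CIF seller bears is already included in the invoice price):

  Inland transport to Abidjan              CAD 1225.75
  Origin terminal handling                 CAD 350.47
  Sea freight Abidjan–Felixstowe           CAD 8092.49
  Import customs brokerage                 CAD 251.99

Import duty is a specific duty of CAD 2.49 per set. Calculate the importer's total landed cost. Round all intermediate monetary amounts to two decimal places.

Total landed cost: CAD 134451.17

CIF: the seller pays costs through ocean freight and marine insurance to the destination port.
Already in the invoice (seller's account under CIF): inland to port, origin terminal, freight — exclude.
The CIF price already equals the CIF value: 131843.64
Import duty = 946 × 2.49 = 2355.54
Buyer bears: brokerage 251.99 + duty 2355.54 = 2607.53
Landed cost = invoice 131843.64 + 2607.53 = 134451.17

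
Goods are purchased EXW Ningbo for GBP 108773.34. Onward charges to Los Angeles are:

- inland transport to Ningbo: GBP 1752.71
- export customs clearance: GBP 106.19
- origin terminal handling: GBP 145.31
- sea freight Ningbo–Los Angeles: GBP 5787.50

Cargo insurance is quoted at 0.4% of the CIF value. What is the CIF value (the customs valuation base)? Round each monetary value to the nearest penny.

CIF value: GBP 117033.18

Let C be the CIF value. C = EXW price + pre-shipment costs + freight + 0.4% × C
C − 0.4% × C = 108773.34 + 1752.71 + 106.19 + 145.31 + 5787.50
0.996 × C = 116565.05
C = 116565.05 / 0.996 = 117033.18
Insurance premium = 0.4% × 117033.18 = 468.13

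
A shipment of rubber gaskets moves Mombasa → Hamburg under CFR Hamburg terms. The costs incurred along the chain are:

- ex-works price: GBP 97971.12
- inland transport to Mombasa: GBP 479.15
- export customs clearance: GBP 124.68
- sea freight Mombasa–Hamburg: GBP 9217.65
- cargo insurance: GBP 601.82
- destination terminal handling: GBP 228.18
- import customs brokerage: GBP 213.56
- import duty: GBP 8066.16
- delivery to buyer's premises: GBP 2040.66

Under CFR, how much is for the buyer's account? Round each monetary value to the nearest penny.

CFR: the seller pays costs through ocean freight to the destination port, but not insurance.
Seller's account: goods 97971.12 + inland to port 479.15 + export clearance 124.68 + freight 9217.65 = 107792.60
Buyer's account: insurance 601.82 + destination terminal 228.18 + brokerage 213.56 + duty 8066.16 + delivery 2040.66 = 11150.38

Buyer's account: GBP 11150.38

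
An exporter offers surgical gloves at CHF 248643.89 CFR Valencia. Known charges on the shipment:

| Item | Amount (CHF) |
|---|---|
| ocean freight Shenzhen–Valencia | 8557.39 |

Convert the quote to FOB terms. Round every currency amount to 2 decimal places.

FOB price: CHF 240086.50

From CFR to FOB, the seller no longer bears: freight.
FOB price = 248643.89 − 8557.39 = 240086.50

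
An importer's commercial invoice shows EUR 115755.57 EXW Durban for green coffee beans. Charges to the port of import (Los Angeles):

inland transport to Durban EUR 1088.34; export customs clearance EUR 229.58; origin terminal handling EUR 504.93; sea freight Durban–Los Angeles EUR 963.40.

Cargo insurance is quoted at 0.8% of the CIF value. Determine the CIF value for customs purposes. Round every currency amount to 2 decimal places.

CIF value: EUR 119497.80

Let C be the CIF value. C = EXW price + pre-shipment costs + freight + 0.8% × C
C − 0.8% × C = 115755.57 + 1088.34 + 229.58 + 504.93 + 963.40
0.992 × C = 118541.82
C = 118541.82 / 0.992 = 119497.80
Insurance premium = 0.8% × 119497.80 = 955.98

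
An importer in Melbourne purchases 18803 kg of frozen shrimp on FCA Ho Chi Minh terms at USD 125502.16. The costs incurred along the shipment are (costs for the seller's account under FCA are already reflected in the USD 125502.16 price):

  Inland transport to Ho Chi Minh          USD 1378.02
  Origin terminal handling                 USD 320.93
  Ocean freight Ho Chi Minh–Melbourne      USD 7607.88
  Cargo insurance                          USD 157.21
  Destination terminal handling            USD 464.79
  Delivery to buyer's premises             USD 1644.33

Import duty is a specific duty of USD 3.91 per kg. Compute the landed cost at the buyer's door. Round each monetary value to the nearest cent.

Total landed cost: USD 209217.03

FCA: the seller delivers export-cleared goods to the carrier; the buyer bears costs from that point.
Already in the invoice (seller's account under FCA): inland to port — exclude.
CIF value = FCA price + origin terminal + freight + insurance = 125502.16 + 320.93 + 7607.88 + 157.21 = 133588.18
Import duty = 18803 × 3.91 = 73519.73
Buyer bears: origin terminal 320.93 + freight 7607.88 + insurance 157.21 + destination terminal 464.79 + delivery 1644.33 + duty 73519.73 = 83714.87
Landed cost = invoice 125502.16 + 83714.87 = 209217.03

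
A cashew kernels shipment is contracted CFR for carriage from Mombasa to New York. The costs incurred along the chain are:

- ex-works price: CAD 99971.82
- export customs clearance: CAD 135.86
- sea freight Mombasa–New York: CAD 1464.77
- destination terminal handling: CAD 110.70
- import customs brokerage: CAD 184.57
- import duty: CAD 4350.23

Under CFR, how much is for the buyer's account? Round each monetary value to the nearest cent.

CFR: the seller pays costs through ocean freight to the destination port, but not insurance.
Seller's account: goods 99971.82 + export clearance 135.86 + freight 1464.77 = 101572.45
Buyer's account: destination terminal 110.70 + brokerage 184.57 + duty 4350.23 = 4645.50

Buyer's account: CAD 4645.50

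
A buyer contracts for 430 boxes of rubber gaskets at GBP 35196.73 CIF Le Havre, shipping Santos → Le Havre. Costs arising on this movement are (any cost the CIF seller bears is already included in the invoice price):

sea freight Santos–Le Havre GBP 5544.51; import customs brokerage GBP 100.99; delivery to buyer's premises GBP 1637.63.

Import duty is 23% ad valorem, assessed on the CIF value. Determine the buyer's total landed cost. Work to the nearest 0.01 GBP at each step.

Total landed cost: GBP 45030.60

CIF: the seller pays costs through ocean freight and marine insurance to the destination port.
Already in the invoice (seller's account under CIF): freight — exclude.
The CIF price already equals the CIF value: 35196.73
Import duty = 35196.73 × 23% = 8095.25
Buyer bears: brokerage 100.99 + delivery 1637.63 + duty 8095.25 = 9833.87
Landed cost = invoice 35196.73 + 9833.87 = 45030.60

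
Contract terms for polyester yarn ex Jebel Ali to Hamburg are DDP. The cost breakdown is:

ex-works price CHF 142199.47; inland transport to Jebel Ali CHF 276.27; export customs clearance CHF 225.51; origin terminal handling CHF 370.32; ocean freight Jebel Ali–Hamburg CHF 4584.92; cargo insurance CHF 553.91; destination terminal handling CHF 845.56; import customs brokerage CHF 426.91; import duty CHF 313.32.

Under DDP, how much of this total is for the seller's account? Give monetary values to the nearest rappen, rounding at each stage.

DDP: the seller bears all costs including import duty.
Seller's account: goods 142199.47 + inland to port 276.27 + export clearance 225.51 + origin terminal 370.32 + freight 4584.92 + insurance 553.91 + destination terminal 845.56 + brokerage 426.91 + duty 313.32 = 149796.19
Buyer's account: 0.00

Seller's account: CHF 149796.19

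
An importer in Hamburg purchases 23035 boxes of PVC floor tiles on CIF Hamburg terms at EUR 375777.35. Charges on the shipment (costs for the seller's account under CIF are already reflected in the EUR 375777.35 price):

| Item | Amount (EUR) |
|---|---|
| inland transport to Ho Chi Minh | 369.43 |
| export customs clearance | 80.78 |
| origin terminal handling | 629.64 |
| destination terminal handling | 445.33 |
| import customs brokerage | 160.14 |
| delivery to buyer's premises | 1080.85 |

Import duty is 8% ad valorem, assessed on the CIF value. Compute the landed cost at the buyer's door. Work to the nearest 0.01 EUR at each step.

CIF: the seller pays costs through ocean freight and marine insurance to the destination port.
Already in the invoice (seller's account under CIF): inland to port, export clearance, origin terminal — exclude.
The CIF price already equals the CIF value: 375777.35
Import duty = 375777.35 × 8% = 30062.19
Buyer bears: destination terminal 445.33 + brokerage 160.14 + delivery 1080.85 + duty 30062.19 = 31748.51
Landed cost = invoice 375777.35 + 31748.51 = 407525.86

Total landed cost: EUR 407525.86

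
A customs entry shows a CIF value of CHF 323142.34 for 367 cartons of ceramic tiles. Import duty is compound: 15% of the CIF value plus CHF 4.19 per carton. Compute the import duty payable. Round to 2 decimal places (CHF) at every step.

Ad valorem component: 323142.34 × 15% = 48471.35
Specific component: 367 × 4.19 = 1537.73
Import duty = 48471.35 + 1537.73 = 50009.08

Import duty: CHF 50009.08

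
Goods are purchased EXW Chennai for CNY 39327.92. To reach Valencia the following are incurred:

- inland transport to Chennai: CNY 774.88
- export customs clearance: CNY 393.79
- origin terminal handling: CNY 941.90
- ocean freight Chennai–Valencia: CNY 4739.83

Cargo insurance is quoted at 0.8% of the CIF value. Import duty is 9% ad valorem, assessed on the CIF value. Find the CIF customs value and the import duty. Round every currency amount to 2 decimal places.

Let C be the CIF value. C = EXW price + pre-shipment costs + freight + 0.8% × C
C − 0.8% × C = 39327.92 + 774.88 + 393.79 + 941.90 + 4739.83
0.992 × C = 46178.32
C = 46178.32 / 0.992 = 46550.73
Insurance premium = 0.8% × 46550.73 = 372.41
Import duty = 46550.73 × 9% = 4189.57

CIF value: CNY 46550.73; import duty: CNY 4189.57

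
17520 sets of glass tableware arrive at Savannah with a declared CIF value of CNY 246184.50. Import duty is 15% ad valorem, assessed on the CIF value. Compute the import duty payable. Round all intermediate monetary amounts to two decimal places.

Import duty: CNY 36927.68

Import duty = 246184.50 × 15% = 36927.68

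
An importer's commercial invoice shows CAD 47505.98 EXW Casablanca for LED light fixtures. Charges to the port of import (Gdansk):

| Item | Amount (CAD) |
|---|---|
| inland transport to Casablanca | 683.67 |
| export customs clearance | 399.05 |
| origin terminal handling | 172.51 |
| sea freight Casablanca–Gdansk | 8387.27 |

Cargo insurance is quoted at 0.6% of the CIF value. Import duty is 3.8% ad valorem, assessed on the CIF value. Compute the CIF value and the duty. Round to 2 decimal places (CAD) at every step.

CIF value: CAD 57493.44; import duty: CAD 2184.75

Let C be the CIF value. C = EXW price + pre-shipment costs + freight + 0.6% × C
C − 0.6% × C = 47505.98 + 683.67 + 399.05 + 172.51 + 8387.27
0.994 × C = 57148.48
C = 57148.48 / 0.994 = 57493.44
Insurance premium = 0.6% × 57493.44 = 344.96
Import duty = 57493.44 × 3.8% = 2184.75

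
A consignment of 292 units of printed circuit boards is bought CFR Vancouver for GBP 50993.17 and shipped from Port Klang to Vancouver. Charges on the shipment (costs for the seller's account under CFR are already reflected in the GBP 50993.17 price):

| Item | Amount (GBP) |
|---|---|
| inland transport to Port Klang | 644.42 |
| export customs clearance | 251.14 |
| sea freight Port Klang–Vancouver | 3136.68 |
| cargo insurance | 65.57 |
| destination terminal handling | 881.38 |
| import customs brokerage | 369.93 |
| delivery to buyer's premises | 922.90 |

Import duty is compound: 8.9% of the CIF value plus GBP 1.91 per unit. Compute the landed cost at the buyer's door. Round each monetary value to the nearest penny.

CFR: the seller pays costs through ocean freight to the destination port, but not insurance.
Already in the invoice (seller's account under CFR): inland to port, export clearance, freight — exclude.
CIF value = CFR price + insurance = 50993.17 + 65.57 = 51058.74
Ad valorem component: 51058.74 × 8.9% = 4544.23
Specific component: 292 × 1.91 = 557.72
Import duty = 4544.23 + 557.72 = 5101.95
Buyer bears: insurance 65.57 + destination terminal 881.38 + brokerage 369.93 + delivery 922.90 + duty 5101.95 = 7341.73
Landed cost = invoice 50993.17 + 7341.73 = 58334.90

Total landed cost: GBP 58334.90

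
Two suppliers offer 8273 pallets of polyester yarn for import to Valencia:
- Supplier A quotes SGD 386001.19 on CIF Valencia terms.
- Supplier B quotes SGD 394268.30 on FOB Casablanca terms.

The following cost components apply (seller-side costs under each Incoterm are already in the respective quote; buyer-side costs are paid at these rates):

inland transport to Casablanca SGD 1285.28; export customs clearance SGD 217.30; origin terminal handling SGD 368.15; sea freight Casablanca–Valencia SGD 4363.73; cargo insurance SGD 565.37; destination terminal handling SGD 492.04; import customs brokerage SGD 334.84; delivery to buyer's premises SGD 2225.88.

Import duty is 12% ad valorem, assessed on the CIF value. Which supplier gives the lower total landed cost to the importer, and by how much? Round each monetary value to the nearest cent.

Supplier A (CIF):
The CIF price already equals the CIF value: 386001.19
Import duty = 386001.19 × 12% = 46320.14
Buyer bears (A): 492.04 + 334.84 + 2225.88 = 3052.76
Landed cost (A) = invoice 386001.19 + 3052.76 + duty 46320.14 = 435374.09
Supplier B (FOB):
CIF value = FOB price + freight + insurance = 394268.30 + 4363.73 + 565.37 = 399197.40
Import duty = 399197.40 × 12% = 47903.69
Buyer bears (B): 4363.73 + 565.37 + 492.04 + 334.84 + 2225.88 = 7981.86
Landed cost (B) = invoice 394268.30 + 7981.86 + duty 47903.69 = 450153.85
Difference = |435374.09 − 450153.85| = 14779.76

Supplier A is cheaper by SGD 14779.76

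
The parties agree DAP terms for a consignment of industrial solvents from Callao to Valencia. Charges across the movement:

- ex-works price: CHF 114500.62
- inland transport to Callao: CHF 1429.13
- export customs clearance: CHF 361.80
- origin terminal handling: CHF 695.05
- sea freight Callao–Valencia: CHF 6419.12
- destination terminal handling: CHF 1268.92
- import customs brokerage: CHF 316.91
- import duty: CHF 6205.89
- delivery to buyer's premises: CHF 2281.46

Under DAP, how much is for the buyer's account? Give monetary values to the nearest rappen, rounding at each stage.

Buyer's account: CHF 6522.80

DAP: the seller bears all costs to the named destination except import duty and clearance.
Seller's account: goods 114500.62 + inland to port 1429.13 + export clearance 361.80 + origin terminal 695.05 + freight 6419.12 + destination terminal 1268.92 + delivery 2281.46 = 126956.10
Buyer's account: brokerage 316.91 + duty 6205.89 = 6522.80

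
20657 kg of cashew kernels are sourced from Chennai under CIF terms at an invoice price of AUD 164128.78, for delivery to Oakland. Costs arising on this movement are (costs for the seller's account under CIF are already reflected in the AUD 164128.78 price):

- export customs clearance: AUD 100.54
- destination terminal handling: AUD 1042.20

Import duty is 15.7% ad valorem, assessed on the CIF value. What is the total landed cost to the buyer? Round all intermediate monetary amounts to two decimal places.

CIF: the seller pays costs through ocean freight and marine insurance to the destination port.
Already in the invoice (seller's account under CIF): export clearance — exclude.
The CIF price already equals the CIF value: 164128.78
Import duty = 164128.78 × 15.7% = 25768.22
Buyer bears: destination terminal 1042.20 + duty 25768.22 = 26810.42
Landed cost = invoice 164128.78 + 26810.42 = 190939.20

Total landed cost: AUD 190939.20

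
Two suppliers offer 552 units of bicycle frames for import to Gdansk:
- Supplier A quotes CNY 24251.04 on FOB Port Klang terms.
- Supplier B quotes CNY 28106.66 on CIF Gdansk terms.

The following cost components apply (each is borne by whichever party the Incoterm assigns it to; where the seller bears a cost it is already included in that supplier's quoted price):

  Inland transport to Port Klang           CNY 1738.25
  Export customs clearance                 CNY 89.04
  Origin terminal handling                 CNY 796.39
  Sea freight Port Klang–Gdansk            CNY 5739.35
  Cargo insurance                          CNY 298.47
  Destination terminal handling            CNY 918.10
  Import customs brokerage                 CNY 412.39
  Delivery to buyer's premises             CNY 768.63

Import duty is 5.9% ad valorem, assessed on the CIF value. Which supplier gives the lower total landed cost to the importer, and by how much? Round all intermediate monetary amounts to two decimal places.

Supplier A (FOB):
CIF value = FOB price + freight + insurance = 24251.04 + 5739.35 + 298.47 = 30288.86
Import duty = 30288.86 × 5.9% = 1787.04
Buyer bears (A): 5739.35 + 298.47 + 918.10 + 412.39 + 768.63 = 8136.94
Landed cost (A) = invoice 24251.04 + 8136.94 + duty 1787.04 = 34175.02
Supplier B (CIF):
The CIF price already equals the CIF value: 28106.66
Import duty = 28106.66 × 5.9% = 1658.29
Buyer bears (B): 918.10 + 412.39 + 768.63 = 2099.12
Landed cost (B) = invoice 28106.66 + 2099.12 + duty 1658.29 = 31864.07
Difference = |34175.02 − 31864.07| = 2310.95

Supplier B is cheaper by CNY 2310.95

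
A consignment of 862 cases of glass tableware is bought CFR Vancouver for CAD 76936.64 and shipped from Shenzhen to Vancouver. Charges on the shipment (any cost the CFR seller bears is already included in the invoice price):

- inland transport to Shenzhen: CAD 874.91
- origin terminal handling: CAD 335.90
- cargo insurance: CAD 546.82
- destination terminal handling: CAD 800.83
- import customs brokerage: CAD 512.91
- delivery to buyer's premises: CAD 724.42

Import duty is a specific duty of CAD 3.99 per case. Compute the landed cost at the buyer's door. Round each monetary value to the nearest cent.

CFR: the seller pays costs through ocean freight to the destination port, but not insurance.
Already in the invoice (seller's account under CFR): inland to port, origin terminal — exclude.
CIF value = CFR price + insurance = 76936.64 + 546.82 = 77483.46
Import duty = 862 × 3.99 = 3439.38
Buyer bears: insurance 546.82 + destination terminal 800.83 + brokerage 512.91 + delivery 724.42 + duty 3439.38 = 6024.36
Landed cost = invoice 76936.64 + 6024.36 = 82961.00

Total landed cost: CAD 82961.00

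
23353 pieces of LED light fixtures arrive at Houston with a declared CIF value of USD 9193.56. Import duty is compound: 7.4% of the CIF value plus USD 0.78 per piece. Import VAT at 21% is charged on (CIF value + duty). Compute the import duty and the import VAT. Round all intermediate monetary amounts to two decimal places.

Ad valorem component: 9193.56 × 7.4% = 680.32
Specific component: 23353 × 0.78 = 18215.34
Import duty = 680.32 + 18215.34 = 18895.66
VAT base = CIF + duty = 9193.56 + 18895.66 = 28089.22
Import VAT = 28089.22 × 21% = 5898.74

Import duty: USD 18895.66; import VAT: USD 5898.74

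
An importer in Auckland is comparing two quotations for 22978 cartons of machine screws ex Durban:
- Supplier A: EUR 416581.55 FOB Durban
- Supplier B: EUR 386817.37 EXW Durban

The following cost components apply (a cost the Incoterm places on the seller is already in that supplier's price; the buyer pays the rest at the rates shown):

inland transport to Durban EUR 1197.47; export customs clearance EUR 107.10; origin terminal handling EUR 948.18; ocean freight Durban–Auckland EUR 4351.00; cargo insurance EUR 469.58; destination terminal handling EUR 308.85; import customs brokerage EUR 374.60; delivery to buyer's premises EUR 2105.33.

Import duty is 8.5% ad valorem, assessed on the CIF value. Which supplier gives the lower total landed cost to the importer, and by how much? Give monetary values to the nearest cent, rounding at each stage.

Supplier A (FOB):
CIF value = FOB price + freight + insurance = 416581.55 + 4351.00 + 469.58 = 421402.13
Import duty = 421402.13 × 8.5% = 35819.18
Buyer bears (A): 4351.00 + 469.58 + 308.85 + 374.60 + 2105.33 = 7609.36
Landed cost (A) = invoice 416581.55 + 7609.36 + duty 35819.18 = 460010.09
Supplier B (EXW):
CIF value = EXW price + inland to port + export clearance + origin terminal + freight + insurance = 386817.37 + 1197.47 + 107.10 + 948.18 + 4351.00 + 469.58 = 393890.70
Import duty = 393890.70 × 8.5% = 33480.71
Buyer bears (B): 1197.47 + 107.10 + 948.18 + 4351.00 + 469.58 + 308.85 + 374.60 + 2105.33 = 9862.11
Landed cost (B) = invoice 386817.37 + 9862.11 + duty 33480.71 = 430160.19
Difference = |460010.09 − 430160.19| = 29849.90

Supplier B is cheaper by EUR 29849.90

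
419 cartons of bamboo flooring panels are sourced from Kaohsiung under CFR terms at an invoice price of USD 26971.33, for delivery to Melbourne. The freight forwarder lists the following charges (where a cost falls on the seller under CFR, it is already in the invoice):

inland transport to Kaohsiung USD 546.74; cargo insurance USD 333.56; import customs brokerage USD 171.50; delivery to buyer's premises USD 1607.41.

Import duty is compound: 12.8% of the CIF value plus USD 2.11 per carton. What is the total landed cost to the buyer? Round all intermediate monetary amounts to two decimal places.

CFR: the seller pays costs through ocean freight to the destination port, but not insurance.
Already in the invoice (seller's account under CFR): inland to port — exclude.
CIF value = CFR price + insurance = 26971.33 + 333.56 = 27304.89
Ad valorem component: 27304.89 × 12.8% = 3495.03
Specific component: 419 × 2.11 = 884.09
Import duty = 3495.03 + 884.09 = 4379.12
Buyer bears: insurance 333.56 + brokerage 171.50 + delivery 1607.41 + duty 4379.12 = 6491.59
Landed cost = invoice 26971.33 + 6491.59 = 33462.92

Total landed cost: USD 33462.92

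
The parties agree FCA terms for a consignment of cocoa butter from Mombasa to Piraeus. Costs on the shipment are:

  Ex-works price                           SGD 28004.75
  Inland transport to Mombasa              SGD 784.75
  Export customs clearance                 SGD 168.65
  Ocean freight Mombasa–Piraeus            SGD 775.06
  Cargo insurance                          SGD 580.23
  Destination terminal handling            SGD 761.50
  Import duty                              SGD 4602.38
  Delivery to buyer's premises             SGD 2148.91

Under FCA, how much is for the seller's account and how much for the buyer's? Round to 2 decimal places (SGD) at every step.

FCA: the seller delivers export-cleared goods to the carrier; the buyer bears costs from that point.
Seller's account: goods 28004.75 + inland to port 784.75 + export clearance 168.65 = 28958.15
Buyer's account: freight 775.06 + insurance 580.23 + destination terminal 761.50 + duty 4602.38 + delivery 2148.91 = 8868.08

Seller: SGD 28958.15; buyer: SGD 8868.08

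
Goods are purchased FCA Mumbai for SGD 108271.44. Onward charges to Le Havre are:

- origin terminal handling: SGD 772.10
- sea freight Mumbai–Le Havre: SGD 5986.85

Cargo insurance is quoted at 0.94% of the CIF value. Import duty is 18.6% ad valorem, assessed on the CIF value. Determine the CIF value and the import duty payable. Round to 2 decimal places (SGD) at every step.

Let C be the CIF value. C = FCA price + pre-shipment costs + freight + 0.94% × C
C − 0.94% × C = 108271.44 + 772.10 + 5986.85
0.9906 × C = 115030.39
C = 115030.39 / 0.9906 = 116121.94
Insurance premium = 0.94% × 116121.94 = 1091.55
Import duty = 116121.94 × 18.6% = 21598.68

CIF value: SGD 116121.94; import duty: SGD 21598.68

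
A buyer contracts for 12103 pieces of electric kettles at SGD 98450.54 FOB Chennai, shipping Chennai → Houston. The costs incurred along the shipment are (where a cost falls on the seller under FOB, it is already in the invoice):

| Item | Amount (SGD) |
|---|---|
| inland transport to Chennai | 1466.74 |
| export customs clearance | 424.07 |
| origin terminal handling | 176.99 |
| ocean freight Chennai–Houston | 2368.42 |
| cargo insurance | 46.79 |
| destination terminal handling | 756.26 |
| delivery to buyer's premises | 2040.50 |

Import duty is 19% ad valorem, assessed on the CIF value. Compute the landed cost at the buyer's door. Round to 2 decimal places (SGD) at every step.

Total landed cost: SGD 122827.00

FOB: the seller bears costs until goods are on board at the origin port; the buyer bears freight, insurance and all costs thereafter.
Already in the invoice (seller's account under FOB): inland to port, export clearance, origin terminal — exclude.
CIF value = FOB price + freight + insurance = 98450.54 + 2368.42 + 46.79 = 100865.75
Import duty = 100865.75 × 19% = 19164.49
Buyer bears: freight 2368.42 + insurance 46.79 + destination terminal 756.26 + delivery 2040.50 + duty 19164.49 = 24376.46
Landed cost = invoice 98450.54 + 24376.46 = 122827.00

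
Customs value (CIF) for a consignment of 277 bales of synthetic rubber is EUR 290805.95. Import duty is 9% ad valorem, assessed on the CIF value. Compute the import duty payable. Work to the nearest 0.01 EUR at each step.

Import duty: EUR 26172.54

Import duty = 290805.95 × 9% = 26172.54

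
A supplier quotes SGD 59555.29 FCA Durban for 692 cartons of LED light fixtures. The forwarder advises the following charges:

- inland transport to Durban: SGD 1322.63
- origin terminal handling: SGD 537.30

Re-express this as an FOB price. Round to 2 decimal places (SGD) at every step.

Not relevant to the conversion: inland to port — on the seller under both FCA and FOB; already in the FCA price and stays in the FOB price.
From FCA to FOB, the seller additionally bears: origin terminal.
FOB price = 59555.29 + 537.30 = 60092.59

FOB price: SGD 60092.59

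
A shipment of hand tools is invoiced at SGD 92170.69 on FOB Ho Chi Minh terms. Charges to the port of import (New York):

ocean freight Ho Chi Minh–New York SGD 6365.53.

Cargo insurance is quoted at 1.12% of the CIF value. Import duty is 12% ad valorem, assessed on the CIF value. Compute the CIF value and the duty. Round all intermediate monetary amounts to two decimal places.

CIF value: SGD 99652.33; import duty: SGD 11958.28

Let C be the CIF value. C = FOB price + freight + 1.12% × C
C − 1.12% × C = 92170.69 + 6365.53
0.9888 × C = 98536.22
C = 98536.22 / 0.9888 = 99652.33
Insurance premium = 1.12% × 99652.33 = 1116.11
Import duty = 99652.33 × 12% = 11958.28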